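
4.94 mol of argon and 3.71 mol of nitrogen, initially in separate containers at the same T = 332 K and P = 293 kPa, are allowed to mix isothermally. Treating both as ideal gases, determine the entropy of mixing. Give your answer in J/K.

ΔS_mix = 49.1 J/K

Mole fractions: x_A = 4.94/8.65 = 0.571, x_B = 0.429.
ΔS_mix = −R(n_A ln x_A + n_B ln x_B) = −8.314 × (4.94 ln 0.571 + 3.71 ln 0.429) = 49.1 J/K.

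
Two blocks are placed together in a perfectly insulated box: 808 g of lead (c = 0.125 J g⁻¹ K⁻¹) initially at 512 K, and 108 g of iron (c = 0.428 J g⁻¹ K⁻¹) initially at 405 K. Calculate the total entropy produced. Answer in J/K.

ΔS_total = 0.845 J/K

Energy balance: T_f = (m₁c₁T₁ + m₂c₂T₂)/(m₁c₁ + m₂c₂) = 478.41 K.
ΔS₁ = m₁c₁ ln(T_f/T₁) = 101 × ln(478.41/512) = -6.855 J/K.
ΔS₂ = m₂c₂ ln(T_f/T₂) = 46.224 × ln(478.41/405) = 7.7 J/K.
ΔS_total = -6.855 + 7.7 = 0.845 J/K.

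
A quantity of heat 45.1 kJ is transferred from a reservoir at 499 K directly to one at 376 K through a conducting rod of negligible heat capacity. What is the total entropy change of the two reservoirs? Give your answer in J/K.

ΔS_total = 29.6 J/K

ΔS_hot = −Q/T_H = −45100/499 = -90.381 J/K and ΔS_cold = +Q/T_C = 45100/376 = 119.95 J/K.
ΔS_total = -90.381 + 119.95 = 29.6 J/K, positive as the second law requires.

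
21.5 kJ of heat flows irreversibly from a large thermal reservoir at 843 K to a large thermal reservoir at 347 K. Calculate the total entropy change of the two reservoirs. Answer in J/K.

ΔS_total = 36.5 J/K

ΔS_hot = −Q/T_H = −21500/843 = -25.5 J/K and ΔS_cold = +Q/T_C = 21500/347 = 61.96 J/K.
ΔS_total = -25.5 + 61.96 = 36.5 J/K, positive as the second law requires.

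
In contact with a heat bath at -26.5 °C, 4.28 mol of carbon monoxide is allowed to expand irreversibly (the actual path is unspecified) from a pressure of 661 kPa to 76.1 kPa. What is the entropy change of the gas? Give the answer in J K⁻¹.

Entropy is a state function, so ΔS_gas depends only on the end states.
For an isothermal ideal gas ΔS_gas = nR ln(P₁/P₂) = 4.28 × 8.314 × ln(661/76.1) = 76.9 J/K.

ΔS_gas = 76.9 J/K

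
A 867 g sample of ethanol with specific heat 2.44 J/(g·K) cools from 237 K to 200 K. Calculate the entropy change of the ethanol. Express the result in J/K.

ΔS = ∫dQ_rev/T = m c ln(T₂/T₁) = 867 × 2.44 × ln(200/237) = -359 J/K.

ΔS = -359 J/K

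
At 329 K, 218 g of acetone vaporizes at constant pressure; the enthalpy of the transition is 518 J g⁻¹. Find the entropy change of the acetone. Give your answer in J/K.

Heat absorbed by the substance: Q = mL = 218 × 518 = 112924 J.
At constant T, ΔS = Q_rev/T = 112924 / 329 = 343 J/K.

ΔS = 343 J/K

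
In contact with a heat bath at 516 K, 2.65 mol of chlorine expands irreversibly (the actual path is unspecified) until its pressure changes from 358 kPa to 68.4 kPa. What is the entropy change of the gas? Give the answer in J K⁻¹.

ΔS_gas = 36.5 J/K

Entropy is a state function, so ΔS_gas depends only on the end states.
For an isothermal ideal gas ΔS_gas = nR ln(P₁/P₂) = 2.65 × 8.314 × ln(358/68.4) = 36.5 J/K.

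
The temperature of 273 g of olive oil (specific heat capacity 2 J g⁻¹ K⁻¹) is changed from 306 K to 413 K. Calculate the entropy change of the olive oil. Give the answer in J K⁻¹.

ΔS = ∫dQ_rev/T = m c ln(T₂/T₁) = 273 × 2 × ln(413/306) = 164 J/K.

ΔS = 164 J/K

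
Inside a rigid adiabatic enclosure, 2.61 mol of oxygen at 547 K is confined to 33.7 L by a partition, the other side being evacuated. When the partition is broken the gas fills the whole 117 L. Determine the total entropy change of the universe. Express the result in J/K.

For an ideal gas in free expansion Q = 0 and W = 0, so T is unchanged.
Entropy is a state function; using a reversible isothermal path, ΔS_gas = nR ln(V₂/V₁) = 2.61 × 8.314 × ln(117/33.7) = 27 J/K.
The insulated surroundings exchange no heat, so ΔS_surr = 0 and ΔS_universe = ΔS_gas.

ΔS_universe = 27 J/K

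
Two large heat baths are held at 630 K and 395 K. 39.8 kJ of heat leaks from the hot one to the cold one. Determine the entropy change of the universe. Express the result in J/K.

ΔS_hot = −Q/T_H = −39800/630 = -63.17 J/K and ΔS_cold = +Q/T_C = 39800/395 = 100.8 J/K.
ΔS_total = -63.17 + 100.8 = 37.6 J/K, positive as the second law requires.

ΔS_total = 37.6 J/K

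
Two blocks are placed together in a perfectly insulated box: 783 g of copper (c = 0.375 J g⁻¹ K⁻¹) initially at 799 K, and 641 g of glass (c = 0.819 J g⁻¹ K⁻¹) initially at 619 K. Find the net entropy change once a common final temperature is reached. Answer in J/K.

Energy balance: T_f = (m₁c₁T₁ + m₂c₂T₂)/(m₁c₁ + m₂c₂) = 683.56 K.
ΔS₁ = m₁c₁ ln(T_f/T₁) = 293.625 × ln(683.56/799) = -45.82 J/K.
ΔS₂ = m₂c₂ ln(T_f/T₂) = 524.979 × ln(683.56/619) = 52.09 J/K.
ΔS_total = -45.82 + 52.09 = 6.27 J/K.

ΔS_total = 6.27 J/K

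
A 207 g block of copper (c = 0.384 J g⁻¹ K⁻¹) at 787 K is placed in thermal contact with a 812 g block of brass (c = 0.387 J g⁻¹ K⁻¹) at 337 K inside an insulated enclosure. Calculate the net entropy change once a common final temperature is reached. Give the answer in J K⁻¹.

Energy balance: T_f = (m₁c₁T₁ + m₂c₂T₂)/(m₁c₁ + m₂c₂) = 427.85 K.
ΔS₁ = m₁c₁ ln(T_f/T₁) = 79.488 × ln(427.85/787) = -48.44 J/K.
ΔS₂ = m₂c₂ ln(T_f/T₂) = 314.244 × ln(427.85/337) = 75.01 J/K.
ΔS_total = -48.44 + 75.01 = 26.6 J/K.

ΔS_total = 26.6 J/K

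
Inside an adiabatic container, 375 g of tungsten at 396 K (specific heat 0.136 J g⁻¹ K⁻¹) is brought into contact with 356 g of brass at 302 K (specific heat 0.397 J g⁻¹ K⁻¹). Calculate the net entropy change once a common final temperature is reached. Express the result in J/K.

ΔS_total = 1.43 J/K

Energy balance: T_f = (m₁c₁T₁ + m₂c₂T₂)/(m₁c₁ + m₂c₂) = 326.93 K.
ΔS₁ = m₁c₁ ln(T_f/T₁) = 51 × ln(326.93/396) = -9.776 J/K.
ΔS₂ = m₂c₂ ln(T_f/T₂) = 141.332 × ln(326.93/302) = 11.21 J/K.
ΔS_total = -9.776 + 11.21 = 1.43 J/K.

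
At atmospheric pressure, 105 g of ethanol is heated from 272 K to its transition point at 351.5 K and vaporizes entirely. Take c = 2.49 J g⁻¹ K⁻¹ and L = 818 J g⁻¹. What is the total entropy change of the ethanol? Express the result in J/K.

ΔS = 311 J/K

Warming step: ΔS₁ = m c ln(T_tr/T_i) = 105 × 2.49 × ln(351.5/272) = 67.04 J/K.
Phase change: ΔS₂ = +mL/T_tr = 105 × 818 / 351.5 = 244.4 J/K.
ΔS_total = (67.04) + (244.4) = 311 J/K.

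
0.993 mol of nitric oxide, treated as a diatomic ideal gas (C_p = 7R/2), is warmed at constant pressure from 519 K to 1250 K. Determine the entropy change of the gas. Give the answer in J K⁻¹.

ΔS = 25.4 J/K

At constant pressure, ΔS = nC_p ln(T₂/T₁) with C_p = 7R/2 = 29.1 J mol⁻¹ K⁻¹.
ΔS = 0.993 × 29.1 × ln(1250/519) = 25.4 J/K.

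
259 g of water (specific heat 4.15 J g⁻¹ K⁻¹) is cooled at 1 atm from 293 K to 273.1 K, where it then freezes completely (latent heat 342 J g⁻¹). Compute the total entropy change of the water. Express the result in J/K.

ΔS = -400 J/K

Cooling step: ΔS₁ = m c ln(T_tr/T_i) = 259 × 4.15 × ln(273.1/293) = -75.6 J/K.
Phase change: ΔS₂ = −mL/T_tr = −259 × 342 / 273.1 = -324.3 J/K.
ΔS_total = (-75.6) + (-324.3) = -400 J/K.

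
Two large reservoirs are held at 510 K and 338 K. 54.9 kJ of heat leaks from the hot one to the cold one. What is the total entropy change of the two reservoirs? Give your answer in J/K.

ΔS_total = 54.8 J/K

ΔS_hot = −Q/T_H = −54900/510 = -107.6 J/K and ΔS_cold = +Q/T_C = 54900/338 = 162.4 J/K.
ΔS_total = -107.6 + 162.4 = 54.8 J/K, positive as the second law requires.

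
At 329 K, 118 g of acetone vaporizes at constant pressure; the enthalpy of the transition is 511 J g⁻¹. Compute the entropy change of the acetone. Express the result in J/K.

Heat absorbed by the substance: Q = mL = 118 × 511 = 60298 J.
At constant T, ΔS = Q_rev/T = 60298 / 329 = 183 J/K.

ΔS = 183 J/K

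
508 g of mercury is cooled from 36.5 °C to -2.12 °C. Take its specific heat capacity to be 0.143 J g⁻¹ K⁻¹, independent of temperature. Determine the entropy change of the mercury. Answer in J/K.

In kelvin: T₁ = 309.65 K, T₂ = 271.03 K. ΔS = ∫dQ_rev/T = m c ln(T₂/T₁) = 508 × 0.143 × ln(271.03/309.65) = -9.68 J/K.

ΔS = -9.68 J/K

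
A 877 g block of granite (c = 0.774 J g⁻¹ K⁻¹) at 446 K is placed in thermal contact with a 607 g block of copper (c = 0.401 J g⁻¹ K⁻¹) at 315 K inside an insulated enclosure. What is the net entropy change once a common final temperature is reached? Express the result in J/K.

ΔS_total = 10.2 J/K

Energy balance: T_f = (m₁c₁T₁ + m₂c₂T₂)/(m₁c₁ + m₂c₂) = 411.42 K.
ΔS₁ = m₁c₁ ln(T_f/T₁) = 678.798 × ln(411.42/446) = -54.78 J/K.
ΔS₂ = m₂c₂ ln(T_f/T₂) = 243.407 × ln(411.42/315) = 65 J/K.
ΔS_total = -54.78 + 65 = 10.2 J/K.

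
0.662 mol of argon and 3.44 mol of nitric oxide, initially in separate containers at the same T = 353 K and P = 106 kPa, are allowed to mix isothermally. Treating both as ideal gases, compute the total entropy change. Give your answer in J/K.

ΔS_mix = 15.1 J/K

Mole fractions: x_A = 0.662/4.1 = 0.161, x_B = 0.839.
ΔS_mix = −R(n_A ln x_A + n_B ln x_B) = −8.314 × (0.662 ln 0.161 + 3.44 ln 0.839) = 15.1 J/K.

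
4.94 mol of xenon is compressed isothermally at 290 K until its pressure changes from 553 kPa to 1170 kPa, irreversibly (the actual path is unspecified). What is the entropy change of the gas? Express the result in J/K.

Entropy is a state function, so ΔS_gas depends only on the end states.
For an isothermal ideal gas ΔS_gas = nR ln(P₁/P₂) = 4.94 × 8.314 × ln(553/1170) = -30.8 J/K.

ΔS_gas = -30.8 J/K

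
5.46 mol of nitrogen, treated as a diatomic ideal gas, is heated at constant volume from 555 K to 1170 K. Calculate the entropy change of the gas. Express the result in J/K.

At constant volume, ΔS = nC_V ln(T₂/T₁) with C_V = 5R/2 = 20.79 J mol⁻¹ K⁻¹.
ΔS = 5.46 × 20.79 × ln(1170/555) = 84.6 J/K.

ΔS = 84.6 J/K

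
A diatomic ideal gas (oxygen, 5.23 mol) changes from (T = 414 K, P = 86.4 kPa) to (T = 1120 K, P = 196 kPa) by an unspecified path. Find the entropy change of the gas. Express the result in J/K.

ΔS = 116 J/K

ΔS = nC_p ln(T₂/T₁) − nR ln(P₂/P₁), with C_p = 7R/2 = 29.1 J mol⁻¹ K⁻¹ for a diatomic ideal gas.
ΔS = 5.23 × [29.1 × ln(1120/414) − 8.314 × ln(196/86.4)] = 116 J/K.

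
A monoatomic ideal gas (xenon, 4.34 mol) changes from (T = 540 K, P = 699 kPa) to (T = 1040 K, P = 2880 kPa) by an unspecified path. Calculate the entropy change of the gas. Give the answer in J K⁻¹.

ΔS = 8.03 J/K

ΔS = nC_p ln(T₂/T₁) − nR ln(P₂/P₁), with C_p = 5R/2 = 20.79 J mol⁻¹ K⁻¹ for a monoatomic ideal gas.
ΔS = 4.34 × [20.79 × ln(1040/540) − 8.314 × ln(2880/699)] = 8.03 J/K.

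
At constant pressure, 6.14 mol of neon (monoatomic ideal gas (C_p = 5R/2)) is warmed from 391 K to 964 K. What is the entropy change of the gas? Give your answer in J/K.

ΔS = 115 J/K

At constant pressure, ΔS = nC_p ln(T₂/T₁) with C_p = 5R/2 = 20.79 J mol⁻¹ K⁻¹.
ΔS = 6.14 × 20.79 × ln(964/391) = 115 J/K.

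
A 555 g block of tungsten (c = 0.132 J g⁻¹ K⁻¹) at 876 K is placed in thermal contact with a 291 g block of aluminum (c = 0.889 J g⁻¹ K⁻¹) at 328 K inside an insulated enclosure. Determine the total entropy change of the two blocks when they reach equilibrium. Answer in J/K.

Energy balance: T_f = (m₁c₁T₁ + m₂c₂T₂)/(m₁c₁ + m₂c₂) = 448.94 K.
ΔS₁ = m₁c₁ ln(T_f/T₁) = 73.26 × ln(448.94/876) = -48.97 J/K.
ΔS₂ = m₂c₂ ln(T_f/T₂) = 258.699 × ln(448.94/328) = 81.2 J/K.
ΔS_total = -48.97 + 81.2 = 32.2 J/K.

ΔS_total = 32.2 J/K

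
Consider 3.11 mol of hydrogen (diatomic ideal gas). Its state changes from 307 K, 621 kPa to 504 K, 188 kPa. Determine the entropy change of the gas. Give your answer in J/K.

ΔS = 75.8 J/K

ΔS = nC_p ln(T₂/T₁) − nR ln(P₂/P₁), with C_p = 7R/2 = 29.1 J mol⁻¹ K⁻¹ for a diatomic ideal gas.
ΔS = 3.11 × [29.1 × ln(504/307) − 8.314 × ln(188/621)] = 75.8 J/K.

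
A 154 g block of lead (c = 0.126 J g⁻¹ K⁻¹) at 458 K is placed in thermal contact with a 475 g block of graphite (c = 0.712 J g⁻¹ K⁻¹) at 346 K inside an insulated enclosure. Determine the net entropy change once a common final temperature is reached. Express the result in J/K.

Energy balance: T_f = (m₁c₁T₁ + m₂c₂T₂)/(m₁c₁ + m₂c₂) = 352.08 K.
ΔS₁ = m₁c₁ ln(T_f/T₁) = 19.404 × ln(352.08/458) = -5.104 J/K.
ΔS₂ = m₂c₂ ln(T_f/T₂) = 338.2 × ln(352.08/346) = 5.889 J/K.
ΔS_total = -5.104 + 5.889 = 0.785 J/K.

ΔS_total = 0.785 J/K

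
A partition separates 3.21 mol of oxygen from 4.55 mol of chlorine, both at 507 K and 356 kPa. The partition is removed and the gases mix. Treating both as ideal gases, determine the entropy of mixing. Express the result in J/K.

Mole fractions: x_A = 3.21/7.76 = 0.414, x_B = 0.586.
ΔS_mix = −R(n_A ln x_A + n_B ln x_B) = −8.314 × (3.21 ln 0.414 + 4.55 ln 0.586) = 43.8 J/K.

ΔS_mix = 43.8 J/K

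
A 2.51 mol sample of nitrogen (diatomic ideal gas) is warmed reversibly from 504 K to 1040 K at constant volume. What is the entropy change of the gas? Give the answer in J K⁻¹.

ΔS = 37.8 J/K

At constant volume, ΔS = nC_V ln(T₂/T₁) with C_V = 5R/2 = 20.79 J mol⁻¹ K⁻¹.
ΔS = 2.51 × 20.79 × ln(1040/504) = 37.8 J/K.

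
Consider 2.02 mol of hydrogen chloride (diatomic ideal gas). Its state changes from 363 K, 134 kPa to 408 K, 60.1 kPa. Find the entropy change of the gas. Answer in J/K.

ΔS = nC_p ln(T₂/T₁) − nR ln(P₂/P₁), with C_p = 7R/2 = 29.1 J mol⁻¹ K⁻¹ for a diatomic ideal gas.
ΔS = 2.02 × [29.1 × ln(408/363) − 8.314 × ln(60.1/134)] = 20.3 J/K.

ΔS = 20.3 J/K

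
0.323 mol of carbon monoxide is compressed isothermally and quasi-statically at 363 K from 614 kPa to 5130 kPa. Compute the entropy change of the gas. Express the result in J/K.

For an isothermal ideal gas ΔS_gas = nR ln(P₁/P₂) = 0.323 × 8.314 × ln(614/5130) = -5.7 J/K.

ΔS_gas = -5.7 J/K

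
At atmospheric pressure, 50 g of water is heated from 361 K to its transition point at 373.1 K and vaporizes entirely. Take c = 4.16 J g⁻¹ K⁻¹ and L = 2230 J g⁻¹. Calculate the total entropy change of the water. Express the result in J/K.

Warming step: ΔS₁ = m c ln(T_tr/T_i) = 50 × 4.16 × ln(373.1/361) = 6.857 J/K.
Phase change: ΔS₂ = +mL/T_tr = 50 × 2230 / 373.1 = 298.8 J/K.
ΔS_total = (6.857) + (298.8) = 306 J/K.

ΔS = 306 J/K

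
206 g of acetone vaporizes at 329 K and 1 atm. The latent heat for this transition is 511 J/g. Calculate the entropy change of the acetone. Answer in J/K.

ΔS = 320 J/K

Heat absorbed by the substance: Q = mL = 206 × 511 = 105266 J.
At constant T, ΔS = Q_rev/T = 105266 / 329 = 320 J/K.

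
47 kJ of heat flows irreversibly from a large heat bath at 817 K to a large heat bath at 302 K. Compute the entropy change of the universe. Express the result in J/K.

ΔS_total = 98.1 J/K

ΔS_hot = −Q/T_H = −47000/817 = -57.53 J/K and ΔS_cold = +Q/T_C = 47000/302 = 155.6 J/K.
ΔS_total = -57.53 + 155.6 = 98.1 J/K, positive as the second law requires.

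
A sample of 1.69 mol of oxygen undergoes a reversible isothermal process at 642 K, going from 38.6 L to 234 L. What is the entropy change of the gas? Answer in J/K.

For an isothermal ideal gas ΔS_gas = nR ln(V₂/V₁) = 1.69 × 8.314 × ln(234/38.6) = 25.3 J/K.

ΔS_gas = 25.3 J/K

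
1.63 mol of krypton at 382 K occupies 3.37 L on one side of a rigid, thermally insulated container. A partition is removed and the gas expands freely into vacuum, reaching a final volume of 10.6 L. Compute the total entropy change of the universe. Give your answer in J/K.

For an ideal gas in free expansion Q = 0 and W = 0, so T is unchanged.
Entropy is a state function; using a reversible isothermal path, ΔS_gas = nR ln(V₂/V₁) = 1.63 × 8.314 × ln(10.6/3.37) = 15.5 J/K.
The insulated surroundings exchange no heat, so ΔS_surr = 0 and ΔS_universe = ΔS_gas.

ΔS_universe = 15.5 J/K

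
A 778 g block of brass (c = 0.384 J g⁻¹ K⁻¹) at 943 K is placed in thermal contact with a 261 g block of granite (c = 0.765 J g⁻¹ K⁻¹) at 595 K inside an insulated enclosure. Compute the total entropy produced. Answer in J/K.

Energy balance: T_f = (m₁c₁T₁ + m₂c₂T₂)/(m₁c₁ + m₂c₂) = 803.59 K.
ΔS₁ = m₁c₁ ln(T_f/T₁) = 298.752 × ln(803.59/943) = -47.79 J/K.
ΔS₂ = m₂c₂ ln(T_f/T₂) = 199.665 × ln(803.59/595) = 60.01 J/K.
ΔS_total = -47.79 + 60.01 = 12.2 J/K.

ΔS_total = 12.2 J/K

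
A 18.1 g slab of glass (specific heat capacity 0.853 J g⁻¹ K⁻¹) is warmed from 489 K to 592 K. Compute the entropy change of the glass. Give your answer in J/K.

ΔS = 2.95 J/K

ΔS = ∫dQ_rev/T = m c ln(T₂/T₁) = 18.1 × 0.853 × ln(592/489) = 2.95 J/K.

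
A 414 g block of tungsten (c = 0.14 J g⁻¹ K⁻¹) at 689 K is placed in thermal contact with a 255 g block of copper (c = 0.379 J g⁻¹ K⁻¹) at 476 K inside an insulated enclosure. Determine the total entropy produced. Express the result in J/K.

ΔS_total = 2.54 J/K

Energy balance: T_f = (m₁c₁T₁ + m₂c₂T₂)/(m₁c₁ + m₂c₂) = 555.85 K.
ΔS₁ = m₁c₁ ln(T_f/T₁) = 57.96 × ln(555.85/689) = -12.45 J/K.
ΔS₂ = m₂c₂ ln(T_f/T₂) = 96.645 × ln(555.85/476) = 14.99 J/K.
ΔS_total = -12.45 + 14.99 = 2.54 J/K.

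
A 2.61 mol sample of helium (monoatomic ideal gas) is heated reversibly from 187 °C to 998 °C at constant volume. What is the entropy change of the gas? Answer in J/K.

ΔS = 33.1 J/K

In kelvin: T₁ = 460.15 K, T₂ = 1271.15 K. At constant volume, ΔS = nC_V ln(T₂/T₁) with C_V = 3R/2 = 12.47 J mol⁻¹ K⁻¹.
ΔS = 2.61 × 12.47 × ln(1271.15/460.15) = 33.1 J/K.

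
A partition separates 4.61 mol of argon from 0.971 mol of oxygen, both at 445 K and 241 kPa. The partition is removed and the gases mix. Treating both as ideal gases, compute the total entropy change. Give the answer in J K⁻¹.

Mole fractions: x_A = 4.61/5.58 = 0.826, x_B = 0.174.
ΔS_mix = −R(n_A ln x_A + n_B ln x_B) = −8.314 × (4.61 ln 0.826 + 0.971 ln 0.174) = 21.4 J/K.

ΔS_mix = 21.4 J/K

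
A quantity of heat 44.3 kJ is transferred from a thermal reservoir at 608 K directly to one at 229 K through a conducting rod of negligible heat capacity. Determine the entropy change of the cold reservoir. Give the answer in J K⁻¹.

The cold reservoir gains heat Q, so ΔS_cold = +Q/T_C = 44300/229 = 193 J/K.

ΔS_cold = 193 J/K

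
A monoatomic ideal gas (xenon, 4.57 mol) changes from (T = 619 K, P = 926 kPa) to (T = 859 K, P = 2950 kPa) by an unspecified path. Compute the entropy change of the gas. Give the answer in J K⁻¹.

ΔS = -12.9 J/K

ΔS = nC_p ln(T₂/T₁) − nR ln(P₂/P₁), with C_p = 5R/2 = 20.79 J mol⁻¹ K⁻¹ for a monoatomic ideal gas.
ΔS = 4.57 × [20.79 × ln(859/619) − 8.314 × ln(2950/926)] = -12.9 J/K.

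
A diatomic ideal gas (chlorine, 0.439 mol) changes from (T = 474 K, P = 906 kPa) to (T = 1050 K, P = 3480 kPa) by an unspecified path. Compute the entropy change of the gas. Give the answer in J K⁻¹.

ΔS = nC_p ln(T₂/T₁) − nR ln(P₂/P₁), with C_p = 7R/2 = 29.1 J mol⁻¹ K⁻¹ for a diatomic ideal gas.
ΔS = 0.439 × [29.1 × ln(1050/474) − 8.314 × ln(3480/906)] = 5.25 J/K.

ΔS = 5.25 J/K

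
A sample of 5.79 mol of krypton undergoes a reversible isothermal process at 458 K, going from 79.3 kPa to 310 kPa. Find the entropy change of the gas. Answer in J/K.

For an isothermal ideal gas ΔS_gas = nR ln(P₁/P₂) = 5.79 × 8.314 × ln(79.3/310) = -65.6 J/K.

ΔS_gas = -65.6 J/K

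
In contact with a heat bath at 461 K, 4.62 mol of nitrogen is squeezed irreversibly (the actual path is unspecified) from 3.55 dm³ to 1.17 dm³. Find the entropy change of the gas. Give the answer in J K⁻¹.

ΔS_gas = -42.6 J/K

Entropy is a state function, so ΔS_gas depends only on the end states.
For an isothermal ideal gas ΔS_gas = nR ln(V₂/V₁) = 4.62 × 8.314 × ln(1.17/3.55) = -42.6 J/K.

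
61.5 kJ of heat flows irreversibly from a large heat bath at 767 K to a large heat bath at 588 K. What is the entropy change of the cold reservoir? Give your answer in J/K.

ΔS_cold = 105 J/K

The cold reservoir gains heat Q, so ΔS_cold = +Q/T_C = 61500/588 = 105 J/K.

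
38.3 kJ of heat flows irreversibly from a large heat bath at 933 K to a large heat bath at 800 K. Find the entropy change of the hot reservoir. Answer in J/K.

ΔS_hot = -41.1 J/K

The hot reservoir loses heat Q, so ΔS_hot = −Q/T_H = −38300/933 = -41.1 J/K.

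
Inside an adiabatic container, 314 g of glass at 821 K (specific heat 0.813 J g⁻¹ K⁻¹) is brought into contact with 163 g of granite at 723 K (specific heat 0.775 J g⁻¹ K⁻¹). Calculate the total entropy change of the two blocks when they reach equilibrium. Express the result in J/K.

ΔS_total = 0.673 J/K

Energy balance: T_f = (m₁c₁T₁ + m₂c₂T₂)/(m₁c₁ + m₂c₂) = 788.56 K.
ΔS₁ = m₁c₁ ln(T_f/T₁) = 255.282 × ln(788.56/821) = -10.292 J/K.
ΔS₂ = m₂c₂ ln(T_f/T₂) = 126.325 × ln(788.56/723) = 10.965 J/K.
ΔS_total = -10.292 + 10.965 = 0.673 J/K.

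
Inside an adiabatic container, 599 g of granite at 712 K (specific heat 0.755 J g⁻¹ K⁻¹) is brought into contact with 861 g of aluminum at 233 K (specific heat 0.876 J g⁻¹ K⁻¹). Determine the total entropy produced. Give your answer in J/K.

Energy balance: T_f = (m₁c₁T₁ + m₂c₂T₂)/(m₁c₁ + m₂c₂) = 412.55 K.
ΔS₁ = m₁c₁ ln(T_f/T₁) = 452.245 × ln(412.55/712) = -246.8 J/K.
ΔS₂ = m₂c₂ ln(T_f/T₂) = 754.236 × ln(412.55/233) = 430.9 J/K.
ΔS_total = -246.8 + 430.9 = 184 J/K.

ΔS_total = 184 J/K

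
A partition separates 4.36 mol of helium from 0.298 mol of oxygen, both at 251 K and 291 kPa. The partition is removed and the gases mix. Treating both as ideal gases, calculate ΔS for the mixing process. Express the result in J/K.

Mole fractions: x_A = 4.36/4.66 = 0.936, x_B = 0.064.
ΔS_mix = −R(n_A ln x_A + n_B ln x_B) = −8.314 × (4.36 ln 0.936 + 0.298 ln 0.064) = 9.21 J/K.

ΔS_mix = 9.21 J/K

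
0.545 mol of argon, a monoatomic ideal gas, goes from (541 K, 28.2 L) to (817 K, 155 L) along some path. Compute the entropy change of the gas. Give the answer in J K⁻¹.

ΔS = 10.5 J/K

Entropy is a state function: ΔS = nC_V ln(T₂/T₁) + nR ln(V₂/V₁), with C_V = 3R/2 = 12.47 J mol⁻¹ K⁻¹ for a monoatomic ideal gas.
ΔS = 0.545 × [12.47 × ln(817/541) + 8.314 × ln(155/28.2)] = 10.5 J/K.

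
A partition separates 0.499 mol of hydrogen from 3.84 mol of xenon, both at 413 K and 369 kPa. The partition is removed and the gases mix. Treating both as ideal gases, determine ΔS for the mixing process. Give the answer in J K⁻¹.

Mole fractions: x_A = 0.499/4.34 = 0.115, x_B = 0.885.
ΔS_mix = −R(n_A ln x_A + n_B ln x_B) = −8.314 × (0.499 ln 0.115 + 3.84 ln 0.885) = 12.9 J/K.

ΔS_mix = 12.9 J/K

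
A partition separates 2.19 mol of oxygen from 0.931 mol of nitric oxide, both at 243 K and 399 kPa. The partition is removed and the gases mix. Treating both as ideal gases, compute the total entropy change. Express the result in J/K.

Mole fractions: x_A = 2.19/3.12 = 0.702, x_B = 0.298.
ΔS_mix = −R(n_A ln x_A + n_B ln x_B) = −8.314 × (2.19 ln 0.702 + 0.931 ln 0.298) = 15.8 J/K.

ΔS_mix = 15.8 J/K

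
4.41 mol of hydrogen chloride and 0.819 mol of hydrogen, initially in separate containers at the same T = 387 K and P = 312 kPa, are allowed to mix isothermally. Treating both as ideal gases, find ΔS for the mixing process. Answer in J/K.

Mole fractions: x_A = 4.41/5.23 = 0.843, x_B = 0.157.
ΔS_mix = −R(n_A ln x_A + n_B ln x_B) = −8.314 × (4.41 ln 0.843 + 0.819 ln 0.157) = 18.9 J/K.

ΔS_mix = 18.9 J/K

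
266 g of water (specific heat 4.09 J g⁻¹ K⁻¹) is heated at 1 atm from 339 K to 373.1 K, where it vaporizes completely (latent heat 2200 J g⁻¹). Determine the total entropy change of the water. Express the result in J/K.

ΔS = 1670 J/K

Warming step: ΔS₁ = m c ln(T_tr/T_i) = 266 × 4.09 × ln(373.1/339) = 104.3 J/K.
Phase change: ΔS₂ = +mL/T_tr = 266 × 2200 / 373.1 = 1568 J/K.
ΔS_total = (104.3) + (1568) = 1670 J/K.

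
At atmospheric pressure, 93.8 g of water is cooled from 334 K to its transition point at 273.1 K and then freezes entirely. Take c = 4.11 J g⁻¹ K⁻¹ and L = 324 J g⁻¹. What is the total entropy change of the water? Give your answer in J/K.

Cooling step: ΔS₁ = m c ln(T_tr/T_i) = 93.8 × 4.11 × ln(273.1/334) = -77.61 J/K.
Phase change: ΔS₂ = −mL/T_tr = −93.8 × 324 / 273.1 = -111.3 J/K.
ΔS_total = (-77.61) + (-111.3) = -189 J/K.

ΔS = -189 J/K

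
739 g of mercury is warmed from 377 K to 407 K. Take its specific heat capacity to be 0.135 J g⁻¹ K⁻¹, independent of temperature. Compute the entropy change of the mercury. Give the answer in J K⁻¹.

ΔS = 7.64 J/K

ΔS = ∫dQ_rev/T = m c ln(T₂/T₁) = 739 × 0.135 × ln(407/377) = 7.64 J/K.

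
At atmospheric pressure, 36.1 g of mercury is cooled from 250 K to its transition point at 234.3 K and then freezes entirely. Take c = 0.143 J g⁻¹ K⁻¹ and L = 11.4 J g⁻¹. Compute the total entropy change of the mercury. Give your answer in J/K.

ΔS = -2.09 J/K

Cooling step: ΔS₁ = m c ln(T_tr/T_i) = 36.1 × 0.143 × ln(234.3/250) = -0.3348 J/K.
Phase change: ΔS₂ = −mL/T_tr = −36.1 × 11.4 / 234.3 = -1.756 J/K.
ΔS_total = (-0.3348) + (-1.756) = -2.09 J/K.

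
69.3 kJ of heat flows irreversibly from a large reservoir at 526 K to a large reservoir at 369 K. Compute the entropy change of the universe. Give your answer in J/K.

ΔS_hot = −Q/T_H = −69300/526 = -131.7 J/K and ΔS_cold = +Q/T_C = 69300/369 = 187.8 J/K.
ΔS_total = -131.7 + 187.8 = 56.1 J/K, positive as the second law requires.

ΔS_total = 56.1 J/K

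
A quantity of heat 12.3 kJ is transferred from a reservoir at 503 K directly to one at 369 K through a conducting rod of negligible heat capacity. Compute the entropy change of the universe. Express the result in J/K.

ΔS_hot = −Q/T_H = −12300/503 = -24.45 J/K and ΔS_cold = +Q/T_C = 12300/369 = 33.33 J/K.
ΔS_total = -24.45 + 33.33 = 8.88 J/K, positive as the second law requires.

ΔS_total = 8.88 J/K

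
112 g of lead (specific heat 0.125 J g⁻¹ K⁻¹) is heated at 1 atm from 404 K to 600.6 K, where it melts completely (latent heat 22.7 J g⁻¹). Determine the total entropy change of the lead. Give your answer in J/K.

Warming step: ΔS₁ = m c ln(T_tr/T_i) = 112 × 0.125 × ln(600.6/404) = 5.551 J/K.
Phase change: ΔS₂ = +mL/T_tr = 112 × 22.7 / 600.6 = 4.233 J/K.
ΔS_total = (5.551) + (4.233) = 9.78 J/K.

ΔS = 9.78 J/K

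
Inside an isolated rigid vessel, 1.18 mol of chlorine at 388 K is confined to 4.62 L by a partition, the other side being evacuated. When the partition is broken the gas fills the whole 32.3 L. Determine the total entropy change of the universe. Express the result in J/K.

For an ideal gas in free expansion Q = 0 and W = 0, so T is unchanged.
Entropy is a state function; using a reversible isothermal path, ΔS_gas = nR ln(V₂/V₁) = 1.18 × 8.314 × ln(32.3/4.62) = 19.1 J/K.
The insulated surroundings exchange no heat, so ΔS_surr = 0 and ΔS_universe = ΔS_gas.

ΔS_universe = 19.1 J/K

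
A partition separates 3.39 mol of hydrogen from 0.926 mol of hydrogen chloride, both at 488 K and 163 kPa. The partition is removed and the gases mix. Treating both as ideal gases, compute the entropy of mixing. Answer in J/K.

Mole fractions: x_A = 3.39/4.32 = 0.785, x_B = 0.215.
ΔS_mix = −R(n_A ln x_A + n_B ln x_B) = −8.314 × (3.39 ln 0.785 + 0.926 ln 0.215) = 18.7 J/K.

ΔS_mix = 18.7 J/K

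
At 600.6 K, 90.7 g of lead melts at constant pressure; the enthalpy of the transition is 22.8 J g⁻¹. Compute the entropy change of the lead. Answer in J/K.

Heat absorbed by the substance: Q = mL = 90.7 × 22.8 = 2067.96 J.
At constant T, ΔS = Q_rev/T = 2067.96 / 600.6 = 3.44 J/K.

ΔS = 3.44 J/K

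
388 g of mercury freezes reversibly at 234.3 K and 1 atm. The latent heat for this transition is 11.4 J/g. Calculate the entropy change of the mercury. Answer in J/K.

ΔS = -18.9 J/K

Heat released by the substance: Q = −mL = −388 × 11.4 = −4423.2 J.
At constant T, ΔS = Q_rev/T = −4423.2 / 234.3 = -18.9 J/K.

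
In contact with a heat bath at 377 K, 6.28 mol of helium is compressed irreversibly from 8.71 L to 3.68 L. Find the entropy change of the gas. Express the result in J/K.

ΔS_gas = -45 J/K

Entropy is a state function, so ΔS_gas depends only on the end states.
For an isothermal ideal gas ΔS_gas = nR ln(V₂/V₁) = 6.28 × 8.314 × ln(3.68/8.71) = -45 J/K.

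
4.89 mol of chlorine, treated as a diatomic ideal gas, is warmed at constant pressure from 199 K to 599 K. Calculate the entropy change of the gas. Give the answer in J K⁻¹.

At constant pressure, ΔS = nC_p ln(T₂/T₁) with C_p = 7R/2 = 29.1 J mol⁻¹ K⁻¹.
ΔS = 4.89 × 29.1 × ln(599/199) = 157 J/K.

ΔS = 157 J/K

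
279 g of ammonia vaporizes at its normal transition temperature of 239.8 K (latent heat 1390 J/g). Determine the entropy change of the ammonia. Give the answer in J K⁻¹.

ΔS = 1620 J/K

Heat absorbed by the substance: Q = mL = 279 × 1390 = 387810 J.
At constant T, ΔS = Q_rev/T = 387810 / 239.8 = 1620 J/K.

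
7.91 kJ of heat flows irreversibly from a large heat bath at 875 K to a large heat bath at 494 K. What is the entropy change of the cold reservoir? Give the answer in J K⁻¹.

ΔS_cold = 16 J/K

The cold reservoir gains heat Q, so ΔS_cold = +Q/T_C = 7910/494 = 16 J/K.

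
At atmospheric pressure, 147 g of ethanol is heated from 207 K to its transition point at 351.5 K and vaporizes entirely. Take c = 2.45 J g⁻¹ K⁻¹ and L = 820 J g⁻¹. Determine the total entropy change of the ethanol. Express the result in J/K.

ΔS = 534 J/K

Warming step: ΔS₁ = m c ln(T_tr/T_i) = 147 × 2.45 × ln(351.5/207) = 190.7 J/K.
Phase change: ΔS₂ = +mL/T_tr = 147 × 820 / 351.5 = 342.9 J/K.
ΔS_total = (190.7) + (342.9) = 534 J/K.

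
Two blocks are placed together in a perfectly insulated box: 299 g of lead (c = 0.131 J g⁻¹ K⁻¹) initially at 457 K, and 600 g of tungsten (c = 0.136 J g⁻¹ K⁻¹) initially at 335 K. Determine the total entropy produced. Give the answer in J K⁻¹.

ΔS_total = 1.32 J/K

Energy balance: T_f = (m₁c₁T₁ + m₂c₂T₂)/(m₁c₁ + m₂c₂) = 374.57 K.
ΔS₁ = m₁c₁ ln(T_f/T₁) = 39.169 × ln(374.57/457) = -7.791 J/K.
ΔS₂ = m₂c₂ ln(T_f/T₂) = 81.6 × ln(374.57/335) = 9.11 J/K.
ΔS_total = -7.791 + 9.11 = 1.32 J/K.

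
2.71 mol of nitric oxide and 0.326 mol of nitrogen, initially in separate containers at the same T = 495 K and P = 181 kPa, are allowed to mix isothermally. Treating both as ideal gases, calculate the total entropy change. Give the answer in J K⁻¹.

Mole fractions: x_A = 2.71/3.04 = 0.893, x_B = 0.107.
ΔS_mix = −R(n_A ln x_A + n_B ln x_B) = −8.314 × (2.71 ln 0.893 + 0.326 ln 0.107) = 8.61 J/K.

ΔS_mix = 8.61 J/K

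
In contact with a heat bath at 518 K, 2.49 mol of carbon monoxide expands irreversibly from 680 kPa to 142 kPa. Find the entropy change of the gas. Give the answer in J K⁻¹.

ΔS_gas = 32.4 J/K

Entropy is a state function, so ΔS_gas depends only on the end states.
For an isothermal ideal gas ΔS_gas = nR ln(P₁/P₂) = 2.49 × 8.314 × ln(680/142) = 32.4 J/K.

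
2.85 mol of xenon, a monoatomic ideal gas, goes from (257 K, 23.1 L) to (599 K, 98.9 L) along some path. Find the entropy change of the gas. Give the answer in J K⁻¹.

ΔS = 64.5 J/K

Entropy is a state function: ΔS = nC_V ln(T₂/T₁) + nR ln(V₂/V₁), with C_V = 3R/2 = 12.47 J mol⁻¹ K⁻¹ for a monoatomic ideal gas.
ΔS = 2.85 × [12.47 × ln(599/257) + 8.314 × ln(98.9/23.1)] = 64.5 J/K.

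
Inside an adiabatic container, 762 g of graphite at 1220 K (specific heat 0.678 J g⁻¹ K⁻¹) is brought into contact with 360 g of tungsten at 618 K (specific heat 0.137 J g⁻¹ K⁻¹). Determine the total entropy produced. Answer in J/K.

ΔS_total = 8.67 J/K

Energy balance: T_f = (m₁c₁T₁ + m₂c₂T₂)/(m₁c₁ + m₂c₂) = 1167.5 K.
ΔS₁ = m₁c₁ ln(T_f/T₁) = 516.636 × ln(1167.5/1220) = -22.71 J/K.
ΔS₂ = m₂c₂ ln(T_f/T₂) = 49.32 × ln(1167.5/618) = 31.38 J/K.
ΔS_total = -22.71 + 31.38 = 8.67 J/K.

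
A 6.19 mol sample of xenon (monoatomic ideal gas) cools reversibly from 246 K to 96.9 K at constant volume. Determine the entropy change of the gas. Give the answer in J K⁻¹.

ΔS = -71.9 J/K

At constant volume, ΔS = nC_V ln(T₂/T₁) with C_V = 3R/2 = 12.47 J mol⁻¹ K⁻¹.
ΔS = 6.19 × 12.47 × ln(96.9/246) = -71.9 J/K.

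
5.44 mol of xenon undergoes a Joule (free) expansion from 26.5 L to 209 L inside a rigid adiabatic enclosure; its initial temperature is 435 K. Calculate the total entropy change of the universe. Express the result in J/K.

ΔS_universe = 93.4 J/K

No heat is exchanged and no work is done, so the ideal-gas temperature stays constant.
Entropy is a state function; using a reversible isothermal path, ΔS_gas = nR ln(V₂/V₁) = 5.44 × 8.314 × ln(209/26.5) = 93.4 J/K.
The insulated surroundings exchange no heat, so ΔS_surr = 0 and ΔS_universe = ΔS_gas.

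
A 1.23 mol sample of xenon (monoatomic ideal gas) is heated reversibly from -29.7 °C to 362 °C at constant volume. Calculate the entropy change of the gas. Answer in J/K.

ΔS = 14.7 J/K

In kelvin: T₁ = 243.45 K, T₂ = 635.15 K. At constant volume, ΔS = nC_V ln(T₂/T₁) with C_V = 3R/2 = 12.47 J mol⁻¹ K⁻¹.
ΔS = 1.23 × 12.47 × ln(635.15/243.45) = 14.7 J/K.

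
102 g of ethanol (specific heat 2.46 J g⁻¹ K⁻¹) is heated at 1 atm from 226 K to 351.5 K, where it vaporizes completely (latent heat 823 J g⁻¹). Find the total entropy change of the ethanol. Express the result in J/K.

Warming step: ΔS₁ = m c ln(T_tr/T_i) = 102 × 2.46 × ln(351.5/226) = 110.8 J/K.
Phase change: ΔS₂ = +mL/T_tr = 102 × 823 / 351.5 = 238.8 J/K.
ΔS_total = (110.8) + (238.8) = 350 J/K.

ΔS = 350 J/K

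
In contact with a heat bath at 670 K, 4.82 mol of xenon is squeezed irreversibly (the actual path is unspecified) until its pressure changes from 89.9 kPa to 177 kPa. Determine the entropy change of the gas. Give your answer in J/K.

Entropy is a state function, so ΔS_gas depends only on the end states.
For an isothermal ideal gas ΔS_gas = nR ln(P₁/P₂) = 4.82 × 8.314 × ln(89.9/177) = -27.1 J/K.

ΔS_gas = -27.1 J/K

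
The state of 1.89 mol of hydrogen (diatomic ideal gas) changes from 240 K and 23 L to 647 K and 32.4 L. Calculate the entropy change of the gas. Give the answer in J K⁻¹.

Entropy is a state function: ΔS = nC_V ln(T₂/T₁) + nR ln(V₂/V₁), with C_V = 5R/2 = 20.79 J mol⁻¹ K⁻¹ for a diatomic ideal gas.
ΔS = 1.89 × [20.79 × ln(647/240) + 8.314 × ln(32.4/23)] = 44.3 J/K.

ΔS = 44.3 J/K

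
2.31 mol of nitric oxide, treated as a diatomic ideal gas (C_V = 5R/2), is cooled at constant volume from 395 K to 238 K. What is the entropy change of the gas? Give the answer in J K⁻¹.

At constant volume, ΔS = nC_V ln(T₂/T₁) with C_V = 5R/2 = 20.79 J mol⁻¹ K⁻¹.
ΔS = 2.31 × 20.79 × ln(238/395) = -24.3 J/K.

ΔS = -24.3 J/K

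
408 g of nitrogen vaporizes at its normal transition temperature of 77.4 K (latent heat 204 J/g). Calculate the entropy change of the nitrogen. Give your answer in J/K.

Heat absorbed by the substance: Q = mL = 408 × 204 = 83232 J.
At constant T, ΔS = Q_rev/T = 83232 / 77.4 = 1080 J/K.

ΔS = 1080 J/K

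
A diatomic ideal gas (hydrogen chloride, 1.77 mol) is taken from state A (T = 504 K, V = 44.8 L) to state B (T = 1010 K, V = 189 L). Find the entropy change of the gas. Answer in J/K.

Entropy is a state function: ΔS = nC_V ln(T₂/T₁) + nR ln(V₂/V₁), with C_V = 5R/2 = 20.79 J mol⁻¹ K⁻¹ for a diatomic ideal gas.
ΔS = 1.77 × [20.79 × ln(1010/504) + 8.314 × ln(189/44.8)] = 46.8 J/K.

ΔS = 46.8 J/K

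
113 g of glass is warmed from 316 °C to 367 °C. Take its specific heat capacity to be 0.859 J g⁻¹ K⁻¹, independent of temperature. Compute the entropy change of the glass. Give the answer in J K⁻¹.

In kelvin: T₁ = 589.15 K, T₂ = 640.15 K. ΔS = ∫dQ_rev/T = m c ln(T₂/T₁) = 113 × 0.859 × ln(640.15/589.15) = 8.06 J/K.

ΔS = 8.06 J/K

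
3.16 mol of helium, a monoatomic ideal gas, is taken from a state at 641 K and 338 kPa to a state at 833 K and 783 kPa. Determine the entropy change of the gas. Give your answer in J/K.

ΔS = nC_p ln(T₂/T₁) − nR ln(P₂/P₁), with C_p = 5R/2 = 20.79 J mol⁻¹ K⁻¹ for a monoatomic ideal gas.
ΔS = 3.16 × [20.79 × ln(833/641) − 8.314 × ln(783/338)] = -4.86 J/K.

ΔS = -4.86 J/K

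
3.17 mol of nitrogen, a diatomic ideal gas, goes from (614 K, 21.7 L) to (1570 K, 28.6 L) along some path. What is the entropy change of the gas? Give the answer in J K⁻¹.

Entropy is a state function: ΔS = nC_V ln(T₂/T₁) + nR ln(V₂/V₁), with C_V = 5R/2 = 20.79 J mol⁻¹ K⁻¹ for a diatomic ideal gas.
ΔS = 3.17 × [20.79 × ln(1570/614) + 8.314 × ln(28.6/21.7)] = 69.1 J/K.

ΔS = 69.1 J/K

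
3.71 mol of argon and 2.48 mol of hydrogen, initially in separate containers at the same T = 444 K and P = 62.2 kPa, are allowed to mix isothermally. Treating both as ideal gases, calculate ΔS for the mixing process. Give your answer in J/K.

Mole fractions: x_A = 3.71/6.19 = 0.599, x_B = 0.401.
ΔS_mix = −R(n_A ln x_A + n_B ln x_B) = −8.314 × (3.71 ln 0.599 + 2.48 ln 0.401) = 34.6 J/K.

ΔS_mix = 34.6 J/K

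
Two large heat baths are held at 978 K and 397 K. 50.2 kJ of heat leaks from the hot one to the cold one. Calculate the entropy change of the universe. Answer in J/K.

ΔS_total = 75.1 J/K

ΔS_hot = −Q/T_H = −50200/978 = -51.33 J/K and ΔS_cold = +Q/T_C = 50200/397 = 126.4 J/K.
ΔS_total = -51.33 + 126.4 = 75.1 J/K, positive as the second law requires.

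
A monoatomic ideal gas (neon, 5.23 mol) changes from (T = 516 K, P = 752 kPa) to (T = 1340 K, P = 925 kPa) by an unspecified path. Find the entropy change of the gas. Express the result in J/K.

ΔS = 94.7 J/K

ΔS = nC_p ln(T₂/T₁) − nR ln(P₂/P₁), with C_p = 5R/2 = 20.79 J mol⁻¹ K⁻¹ for a monoatomic ideal gas.
ΔS = 5.23 × [20.79 × ln(1340/516) − 8.314 × ln(925/752)] = 94.7 J/K.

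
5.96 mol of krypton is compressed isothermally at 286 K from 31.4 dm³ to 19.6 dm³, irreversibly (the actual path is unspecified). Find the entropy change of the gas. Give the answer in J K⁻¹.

ΔS_gas = -23.4 J/K

Entropy is a state function, so ΔS_gas depends only on the end states.
For an isothermal ideal gas ΔS_gas = nR ln(V₂/V₁) = 5.96 × 8.314 × ln(19.6/31.4) = -23.4 J/K.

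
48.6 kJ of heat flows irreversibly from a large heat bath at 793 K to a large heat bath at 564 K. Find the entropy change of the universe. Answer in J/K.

ΔS_hot = −Q/T_H = −48600/793 = -61.29 J/K and ΔS_cold = +Q/T_C = 48600/564 = 86.17 J/K.
ΔS_total = -61.29 + 86.17 = 24.9 J/K, positive as the second law requires.

ΔS_total = 24.9 J/K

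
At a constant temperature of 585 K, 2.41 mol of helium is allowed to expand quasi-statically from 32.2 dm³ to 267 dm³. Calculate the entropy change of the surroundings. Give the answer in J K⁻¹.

ΔS_surr = -42.4 J/K

For an isothermal ideal gas ΔS_gas = nR ln(V₂/V₁) = 2.41 × 8.314 × ln(267/32.2) = 42.4 J/K.
The process is reversible, so ΔS_surr = −ΔS_gas = -42.4 J/K and ΔS_universe = 0.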